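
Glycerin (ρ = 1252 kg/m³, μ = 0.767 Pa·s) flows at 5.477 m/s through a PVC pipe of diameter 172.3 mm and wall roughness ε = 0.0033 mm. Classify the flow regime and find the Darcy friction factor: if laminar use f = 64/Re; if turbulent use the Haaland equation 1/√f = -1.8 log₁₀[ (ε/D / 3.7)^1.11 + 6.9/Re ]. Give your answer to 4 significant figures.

f ≈ 0.04155

Re = ρVD/μ = 1252·5.477·0.1723/0.767 = 1540.
Re < 2300 → laminar, so f = 64/Re = 0.04155 (roughness is irrelevant in laminar flow).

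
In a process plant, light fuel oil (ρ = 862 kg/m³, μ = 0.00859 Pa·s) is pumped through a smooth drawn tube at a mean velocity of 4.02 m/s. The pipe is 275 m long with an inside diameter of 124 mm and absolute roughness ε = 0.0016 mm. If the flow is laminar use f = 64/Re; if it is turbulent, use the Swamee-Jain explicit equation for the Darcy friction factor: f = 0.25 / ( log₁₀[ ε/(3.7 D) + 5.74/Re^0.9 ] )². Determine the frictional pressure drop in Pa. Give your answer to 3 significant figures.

Reynolds number Re = ρVD/μ = 862 · 4.02 · 0.124 / 0.00859 = 5.002e+04.
Re > 4000 → turbulent. Relative roughness ε/D = 1.6e-06/0.124 = 1.29e-05. Swamee-Jain: f = 0.25/(log₁₀[1.29e-05/3.7 + 5.74/5.002e+04^0.9])² = 0.25/(log₁₀[3.49e-06 + 0.000339])² = 0.25/(-3.466)² = 0.02081.
Darcy-Weisbach: ΔP = f(L/D)(ρV²/2) = 0.02081·(275/0.124)·(862·4.02²/2) = 0.02081·2218·6965 = 3.215e+05 Pa.

ΔP ≈ 321000 Pa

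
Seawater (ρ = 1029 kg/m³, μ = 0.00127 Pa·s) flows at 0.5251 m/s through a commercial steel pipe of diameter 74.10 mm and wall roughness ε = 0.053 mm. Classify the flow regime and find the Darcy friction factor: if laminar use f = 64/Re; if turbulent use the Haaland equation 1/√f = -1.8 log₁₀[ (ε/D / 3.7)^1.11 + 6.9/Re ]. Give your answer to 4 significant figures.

f ≈ 0.02475

Re = ρVD/μ = 1029·0.5251·0.0741/0.00127 = 3.153e+04.
Re > 4000 → turbulent. ε/D = 5.3e-05/0.0741 = 0.000715; Haaland: 1/√f = -1.8 log₁₀[7.55e-05 + 0.000219] = 6.356, so f = 0.02475.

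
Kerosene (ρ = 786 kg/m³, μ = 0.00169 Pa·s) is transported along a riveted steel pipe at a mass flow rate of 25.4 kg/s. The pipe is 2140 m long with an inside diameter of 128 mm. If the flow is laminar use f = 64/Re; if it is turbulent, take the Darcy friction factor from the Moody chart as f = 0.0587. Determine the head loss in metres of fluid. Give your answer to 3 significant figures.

A = πD²/4 = π(0.128)²/4 = 0.01287 m²; mean velocity V = ṁ/(ρA) = 25.4/(786 · 0.01287) = 2.511 m/s.
Reynolds number Re = ρVD/μ = 786 · 2.511 · 0.128 / 0.00169 = 1.495e+05.
Re > 4000 → turbulent; use the Moody-chart value f = 0.0587.
Darcy-Weisbach: ΔP = f(L/D)(ρV²/2) = 0.0587·(2140/0.128)·(786·2.511²/2) = 0.0587·1.672e+04·2479 = 2.432e+06 Pa.
Head loss h_f = ΔP/(ρg) = 2.432e+06/(786·9.81) = 315 m.

h_f ≈ 315 m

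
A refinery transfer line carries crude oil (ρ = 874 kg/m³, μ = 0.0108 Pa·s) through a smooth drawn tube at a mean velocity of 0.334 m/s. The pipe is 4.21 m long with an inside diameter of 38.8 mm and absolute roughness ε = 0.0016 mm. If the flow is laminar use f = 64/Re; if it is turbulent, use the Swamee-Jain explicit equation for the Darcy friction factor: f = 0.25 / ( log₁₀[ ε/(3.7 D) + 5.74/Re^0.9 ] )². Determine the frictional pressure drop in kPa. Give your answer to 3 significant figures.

Reynolds number Re = ρVD/μ = 874 · 0.334 · 0.0388 / 0.0108 = 1049.
Re < 2300 → laminar flow, so f = 64/Re = 64/1049 = 0.06103 (the turbulent correlation is not needed).
Darcy-Weisbach: ΔP = f(L/D)(ρV²/2) = 0.06103·(4.21/0.0388)·(874·0.334²/2) = 0.06103·108.5·48.75 = 322.8 Pa.
ΔP = 322.8 Pa = 0.323 kPa.

ΔP ≈ 0.323 kPa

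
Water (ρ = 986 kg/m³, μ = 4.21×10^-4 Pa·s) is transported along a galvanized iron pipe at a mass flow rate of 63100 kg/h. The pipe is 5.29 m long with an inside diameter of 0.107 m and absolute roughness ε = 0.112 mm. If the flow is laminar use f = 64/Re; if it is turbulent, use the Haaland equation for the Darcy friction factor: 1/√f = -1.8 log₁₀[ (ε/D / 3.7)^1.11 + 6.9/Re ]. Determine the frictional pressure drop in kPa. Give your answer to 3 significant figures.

ṁ = 63100 kg/h = 63100/3600 = 17.53 kg/s.
A = πD²/4 = π(0.107)²/4 = 0.008992 m²; mean velocity V = ṁ/(ρA) = 17.53/(986 · 0.008992) = 1.977 m/s.
Reynolds number Re = ρVD/μ = 986 · 1.977 · 0.107 / 0.000421 = 4.954e+05.
Re > 4000 → turbulent. Relative roughness ε/D = 0.000112/0.107 = 0.00105. Haaland: 1/√f = -1.8 log₁₀[(0.00105/3.7)^1.11 + 6.9/4.954e+05] = -1.8 log₁₀[0.000115 + 1.39e-05] = 7, so f = 0.02041.
Darcy-Weisbach: ΔP = f(L/D)(ρV²/2) = 0.02041·(5.29/0.107)·(986·1.977²/2) = 0.02041·49.44·1927 = 1944 Pa.
ΔP = 1944 Pa = 1.94 kPa.

ΔP ≈ 1.94 kPa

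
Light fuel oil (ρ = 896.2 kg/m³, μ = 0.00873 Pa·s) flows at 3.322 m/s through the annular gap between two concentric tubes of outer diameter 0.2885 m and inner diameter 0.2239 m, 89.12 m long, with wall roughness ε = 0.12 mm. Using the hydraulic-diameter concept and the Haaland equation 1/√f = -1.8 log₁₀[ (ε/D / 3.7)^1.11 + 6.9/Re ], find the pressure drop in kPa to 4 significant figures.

Hydraulic diameter D_h = 4A/P = D_o - D_i = 0.2885 - 0.2239 = 0.0646 m.
Re = ρVD_h/μ = 896.2·3.322·0.0646/0.00873 = 2.203e+04.
ε/D_h = 0.00012/0.0646 = 0.00186; Haaland gives 1/√f = -1.8 log₁₀[0.000218+0.000313] = 5.895, so f = 0.02878.
ΔP = f(L/D_h)(ρV²/2) = 0.02878·89.12/0.0646·4945 = 1.963e+05 Pa.
ΔP = 196.3 kPa.

ΔP ≈ 196.3 kPa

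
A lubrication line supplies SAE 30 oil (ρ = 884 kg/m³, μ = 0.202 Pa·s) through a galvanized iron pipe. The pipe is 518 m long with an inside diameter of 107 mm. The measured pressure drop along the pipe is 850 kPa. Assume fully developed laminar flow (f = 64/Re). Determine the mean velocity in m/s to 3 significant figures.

For laminar flow, f = 64/Re with Re = ρVD/μ, so Darcy-Weisbach reduces to ΔP = 32μLV/D². Solving for V: V = ΔP·D²/(32μL) = 8.5e+05·(0.107)²/(32·0.202·518) = 2.906 m/s.
Check: Re = ρVD/μ = 884·2.906·0.107/0.202 = 1361 < 2300, so the laminar assumption holds.

V ≈ 2.91 m/s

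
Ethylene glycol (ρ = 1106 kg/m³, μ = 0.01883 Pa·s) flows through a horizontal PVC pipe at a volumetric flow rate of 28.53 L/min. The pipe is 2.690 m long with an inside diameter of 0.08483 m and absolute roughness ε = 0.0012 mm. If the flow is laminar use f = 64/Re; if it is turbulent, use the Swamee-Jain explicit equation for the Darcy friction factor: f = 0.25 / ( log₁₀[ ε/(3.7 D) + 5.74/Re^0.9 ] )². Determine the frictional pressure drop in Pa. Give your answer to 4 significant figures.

Q = 28.53 L/min = 28.53/60000 = 0.0004755 m³/s.
Cross-sectional area A = πD²/4 = π(0.08483)²/4 = 0.005652 m²; mean velocity V = Q/A = 0.0004755/0.005652 = 0.08413 m/s.
Reynolds number Re = ρVD/μ = 1106 · 0.08413 · 0.08483 / 0.0188 = 419.2.
Re < 2300 → laminar flow, so f = 64/Re = 64/419.2 = 0.1527 (the turbulent correlation is not needed).
Darcy-Weisbach: ΔP = f(L/D)(ρV²/2) = 0.1527·(2.69/0.08483)·(1106·0.08413²/2) = 0.1527·31.71·3.914 = 18.95 Pa.

ΔP ≈ 18.95 Pa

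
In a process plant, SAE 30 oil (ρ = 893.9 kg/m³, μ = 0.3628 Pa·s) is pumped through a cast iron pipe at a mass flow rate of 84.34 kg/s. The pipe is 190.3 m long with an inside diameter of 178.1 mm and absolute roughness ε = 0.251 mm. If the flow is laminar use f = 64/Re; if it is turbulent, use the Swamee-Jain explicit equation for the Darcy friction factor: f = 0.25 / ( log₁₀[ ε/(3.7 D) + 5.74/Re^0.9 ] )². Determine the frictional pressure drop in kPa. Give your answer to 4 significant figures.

A = πD²/4 = π(0.1781)²/4 = 0.02491 m²; mean velocity V = ṁ/(ρA) = 84.34/(893.9 · 0.02491) = 3.787 m/s.
Reynolds number Re = ρVD/μ = 893.9 · 3.787 · 0.1781 / 0.363 = 1662.
Re < 2300 → laminar flow, so f = 64/Re = 64/1662 = 0.03851 (the turbulent correlation is not needed).
Darcy-Weisbach: ΔP = f(L/D)(ρV²/2) = 0.03851·(190.3/0.1781)·(893.9·3.787²/2) = 0.03851·1069·6411 = 2.638e+05 Pa.
ΔP = 2.638e+05 Pa = 263.8 kPa.

ΔP ≈ 263.8 kPa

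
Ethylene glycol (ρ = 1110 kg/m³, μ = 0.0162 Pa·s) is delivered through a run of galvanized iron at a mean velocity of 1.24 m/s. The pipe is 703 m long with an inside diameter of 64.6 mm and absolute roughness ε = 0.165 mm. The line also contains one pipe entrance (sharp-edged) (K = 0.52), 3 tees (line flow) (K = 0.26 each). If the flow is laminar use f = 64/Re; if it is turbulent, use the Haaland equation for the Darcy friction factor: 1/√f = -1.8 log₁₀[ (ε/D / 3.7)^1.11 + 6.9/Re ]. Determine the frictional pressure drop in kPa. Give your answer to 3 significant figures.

Reynolds number Re = ρVD/μ = 1110 · 1.24 · 0.0646 / 0.0162 = 5489.
Re > 4000 → turbulent. Relative roughness ε/D = 0.000165/0.0646 = 0.00255. Haaland: 1/√f = -1.8 log₁₀[(0.00255/3.7)^1.11 + 6.9/5489] = -1.8 log₁₀[0.00031 + 0.00126] = 5.049, so f = 0.03923.
Total minor-loss coefficient ΣK = 1·0.52 + 3·0.26 = 1.3.
ΔP = [f·L/D + ΣK]·(ρV²/2) = [0.03923·703/0.0646 + 1.3]·(1110·1.24²/2) = [426.9 + 1.3]·853.4 = 3.654e+05 Pa.
ΔP = 3.654e+05 Pa = 365 kPa.

ΔP ≈ 365 kPa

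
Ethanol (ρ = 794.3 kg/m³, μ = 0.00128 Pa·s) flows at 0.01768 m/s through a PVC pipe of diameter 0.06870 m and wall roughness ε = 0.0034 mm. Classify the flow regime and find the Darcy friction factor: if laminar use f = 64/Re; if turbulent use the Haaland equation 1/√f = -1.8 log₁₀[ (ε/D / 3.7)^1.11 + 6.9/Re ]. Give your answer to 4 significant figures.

Re = ρVD/μ = 794.3·0.01768·0.0687/0.00128 = 753.7.
Re < 2300 → laminar, so f = 64/Re = 0.08491 (roughness is irrelevant in laminar flow).

f ≈ 0.08491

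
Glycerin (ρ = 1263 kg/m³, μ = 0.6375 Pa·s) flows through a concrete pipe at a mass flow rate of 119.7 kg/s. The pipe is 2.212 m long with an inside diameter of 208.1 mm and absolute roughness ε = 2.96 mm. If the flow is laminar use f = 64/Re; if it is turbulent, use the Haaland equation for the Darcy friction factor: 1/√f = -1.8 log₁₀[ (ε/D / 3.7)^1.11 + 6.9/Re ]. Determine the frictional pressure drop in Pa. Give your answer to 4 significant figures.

A = πD²/4 = π(0.2081)²/4 = 0.03401 m²; mean velocity V = ṁ/(ρA) = 119.7/(1263 · 0.03401) = 2.786 m/s.
Reynolds number Re = ρVD/μ = 1263 · 2.786 · 0.2081 / 0.637 = 1149.
Re < 2300 → laminar flow, so f = 64/Re = 64/1149 = 0.05571 (the turbulent correlation is not needed).
Darcy-Weisbach: ΔP = f(L/D)(ρV²/2) = 0.05571·(2.212/0.2081)·(1263·2.786²/2) = 0.05571·10.63·4903 = 2904 Pa.

ΔP ≈ 2904 Pa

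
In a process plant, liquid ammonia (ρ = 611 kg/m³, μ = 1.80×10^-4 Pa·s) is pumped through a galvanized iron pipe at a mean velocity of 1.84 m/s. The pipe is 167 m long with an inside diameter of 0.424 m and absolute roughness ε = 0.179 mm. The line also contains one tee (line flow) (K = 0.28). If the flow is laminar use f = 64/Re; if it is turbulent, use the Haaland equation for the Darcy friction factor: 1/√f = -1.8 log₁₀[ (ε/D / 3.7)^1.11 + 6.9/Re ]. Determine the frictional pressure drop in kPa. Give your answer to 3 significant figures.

Reynolds number Re = ρVD/μ = 611 · 1.84 · 0.424 / 0.00018 = 2.648e+06.
Re > 4000 → turbulent. Relative roughness ε/D = 0.000179/0.424 = 0.000422. Haaland: 1/√f = -1.8 log₁₀[(0.000422/3.7)^1.11 + 6.9/2.648e+06] = -1.8 log₁₀[4.2e-05 + 2.61e-06] = 7.831, so f = 0.01631.
Total minor-loss coefficient ΣK = 1·0.28 = 0.28.
ΔP = [f·L/D + ΣK]·(ρV²/2) = [0.01631·167/0.424 + 0.28]·(611·1.84²/2) = [6.423 + 0.28]·1034 = 6933 Pa.
ΔP = 6933 Pa = 6.93 kPa.

ΔP ≈ 6.93 kPa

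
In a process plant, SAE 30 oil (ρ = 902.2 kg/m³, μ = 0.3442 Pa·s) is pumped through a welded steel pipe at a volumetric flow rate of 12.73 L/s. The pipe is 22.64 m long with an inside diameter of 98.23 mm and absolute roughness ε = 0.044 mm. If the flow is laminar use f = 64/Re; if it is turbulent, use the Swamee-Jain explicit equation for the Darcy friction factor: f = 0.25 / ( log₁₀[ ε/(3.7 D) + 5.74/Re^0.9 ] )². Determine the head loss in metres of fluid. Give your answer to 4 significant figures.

Q = 12.73 L/s = 12.73/1000 = 0.01273 m³/s.
Cross-sectional area A = πD²/4 = π(0.09823)²/4 = 0.007578 m²; mean velocity V = Q/A = 0.01273/0.007578 = 1.68 m/s.
Reynolds number Re = ρVD/μ = 902.2 · 1.68 · 0.09823 / 0.344 = 432.5.
Re < 2300 → laminar flow, so f = 64/Re = 64/432.5 = 0.148 (the turbulent correlation is not needed).
Darcy-Weisbach: ΔP = f(L/D)(ρV²/2) = 0.148·(22.64/0.09823)·(902.2·1.68²/2) = 0.148·230.5·1273 = 4.341e+04 Pa.
Head loss h_f = ΔP/(ρg) = 4.341e+04/(902.2·9.81) = 4.905 m.

h_f ≈ 4.905 m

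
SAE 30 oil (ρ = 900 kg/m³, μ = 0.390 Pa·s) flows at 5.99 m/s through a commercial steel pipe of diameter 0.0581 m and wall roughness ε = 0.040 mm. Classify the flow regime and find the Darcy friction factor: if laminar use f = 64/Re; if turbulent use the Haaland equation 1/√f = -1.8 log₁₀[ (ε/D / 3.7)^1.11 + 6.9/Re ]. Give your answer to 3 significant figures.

Re = ρVD/μ = 900·5.99·0.0581/0.39 = 803.1.
Re < 2300 → laminar, so f = 64/Re = 0.07969 (roughness is irrelevant in laminar flow).

f ≈ 0.0797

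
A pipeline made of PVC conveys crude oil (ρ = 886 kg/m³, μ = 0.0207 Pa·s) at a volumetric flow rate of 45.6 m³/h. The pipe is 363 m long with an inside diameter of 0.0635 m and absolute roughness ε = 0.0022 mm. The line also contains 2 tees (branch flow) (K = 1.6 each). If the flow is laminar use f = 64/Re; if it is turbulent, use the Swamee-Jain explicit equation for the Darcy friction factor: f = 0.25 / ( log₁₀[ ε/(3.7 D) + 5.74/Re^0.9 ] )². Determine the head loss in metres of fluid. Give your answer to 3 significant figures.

Q = 45.6 m³/h = 45.6/3600 = 0.01267 m³/s.
Cross-sectional area A = πD²/4 = π(0.0635)²/4 = 0.003167 m²; mean velocity V = Q/A = 0.01267/0.003167 = 4 m/s.
Reynolds number Re = ρVD/μ = 886 · 4 · 0.0635 / 0.0207 = 1.087e+04.
Re > 4000 → turbulent. Relative roughness ε/D = 2.2e-06/0.0635 = 3.46e-05. Swamee-Jain: f = 0.25/(log₁₀[3.46e-05/3.7 + 5.74/1.087e+04^0.9])² = 0.25/(log₁₀[9.36e-06 + 0.00134])² = 0.25/(-2.871)² = 0.03034.
Total minor-loss coefficient ΣK = 2·1.6 = 3.2.
ΔP = [f·L/D + ΣK]·(ρV²/2) = [0.03034·363/0.0635 + 3.2]·(886·4²/2) = [173.4 + 3.2]·7087 = 1.252e+06 Pa.
Head loss h_f = ΔP/(ρg) = 1.252e+06/(886·9.81) = 144 m.

h_f ≈ 144 m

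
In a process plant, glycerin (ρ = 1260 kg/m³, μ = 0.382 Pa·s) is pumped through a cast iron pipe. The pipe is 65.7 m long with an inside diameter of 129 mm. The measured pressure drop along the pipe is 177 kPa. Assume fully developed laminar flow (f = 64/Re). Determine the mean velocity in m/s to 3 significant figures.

For laminar flow, f = 64/Re with Re = ρVD/μ, so Darcy-Weisbach reduces to ΔP = 32μLV/D². Solving for V: V = ΔP·D²/(32μL) = 1.77e+05·(0.129)²/(32·0.382·65.7) = 3.668 m/s.
Check: Re = ρVD/μ = 1260·3.668·0.129/0.382 = 1561 < 2300, so the laminar assumption holds.

V ≈ 3.67 m/s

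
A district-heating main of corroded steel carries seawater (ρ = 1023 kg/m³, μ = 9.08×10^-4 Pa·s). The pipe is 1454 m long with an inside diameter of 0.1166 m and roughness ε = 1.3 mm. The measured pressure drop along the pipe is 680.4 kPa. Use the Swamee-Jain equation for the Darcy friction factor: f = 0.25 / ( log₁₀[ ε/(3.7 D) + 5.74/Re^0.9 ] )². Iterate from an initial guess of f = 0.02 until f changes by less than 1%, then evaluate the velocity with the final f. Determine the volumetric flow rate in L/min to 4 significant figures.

Q ≈ 1050 L/min

Rearranging Darcy-Weisbach: V = √(2·ΔP·D/(f·L·ρ)). With ε/D = 0.0013/0.1166 = 0.0111, iterate starting from f = 0.02:
  f = 0.02 → V = √(2·6.804e+05·0.1166/(0.02·1454·1023)) = 2.309 m/s; Re = ρVD/μ = 3.034e+05; f → 0.03964
  f = 0.03964 → V = 1.641 m/s; Re = 2.155e+05; f → 0.03974
Converged (Δf/f < 1%). With the final f = 0.03974: V = √(2·6.804e+05·0.1166/(0.03974·1454·1023)) = 1.638 m/s.
Q = V·A = 1.638·(π/4·0.1166²) = 0.01749 m³/s = 1050 L/min.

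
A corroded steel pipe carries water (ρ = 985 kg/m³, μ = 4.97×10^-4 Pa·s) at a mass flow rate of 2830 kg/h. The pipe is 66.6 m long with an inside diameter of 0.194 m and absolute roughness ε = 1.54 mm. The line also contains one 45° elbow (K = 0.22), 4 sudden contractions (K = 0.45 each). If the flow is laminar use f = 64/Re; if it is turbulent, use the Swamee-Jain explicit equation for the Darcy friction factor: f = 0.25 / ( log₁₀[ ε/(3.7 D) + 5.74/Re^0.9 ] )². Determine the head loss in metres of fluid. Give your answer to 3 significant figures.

ṁ = 2830 kg/h = 2830/3600 = 0.7861 kg/s.
A = πD²/4 = π(0.194)²/4 = 0.02956 m²; mean velocity V = ṁ/(ρA) = 0.7861/(985 · 0.02956) = 0.027 m/s.
Reynolds number Re = ρVD/μ = 985 · 0.027 · 0.194 / 0.000497 = 1.038e+04.
Re > 4000 → turbulent. Relative roughness ε/D = 0.00154/0.194 = 0.00794. Swamee-Jain: f = 0.25/(log₁₀[0.00794/3.7 + 5.74/1.038e+04^0.9])² = 0.25/(log₁₀[0.00215 + 0.00139])² = 0.25/(-2.451)² = 0.04161.
Total minor-loss coefficient ΣK = 1·0.22 + 4·0.45 = 2.02.
ΔP = [f·L/D + ΣK]·(ρV²/2) = [0.04161·66.6/0.194 + 2.02]·(985·0.027²/2) = [14.29 + 2.02]·0.359 = 5.854 Pa.
Head loss h_f = ΔP/(ρg) = 5.854/(985·9.81) = 6.06×10^-4 m.

h_f ≈ 6.06×10^-4 m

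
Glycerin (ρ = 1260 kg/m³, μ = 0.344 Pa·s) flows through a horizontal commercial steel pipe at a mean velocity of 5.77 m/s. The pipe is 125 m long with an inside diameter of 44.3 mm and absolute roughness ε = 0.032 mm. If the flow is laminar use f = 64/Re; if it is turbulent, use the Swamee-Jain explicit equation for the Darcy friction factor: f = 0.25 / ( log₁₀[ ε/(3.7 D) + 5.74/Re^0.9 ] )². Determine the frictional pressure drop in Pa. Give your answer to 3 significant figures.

Reynolds number Re = ρVD/μ = 1260 · 5.77 · 0.0443 / 0.344 = 936.2.
Re < 2300 → laminar flow, so f = 64/Re = 64/936.2 = 0.06836 (the turbulent correlation is not needed).
Darcy-Weisbach: ΔP = f(L/D)(ρV²/2) = 0.06836·(125/0.0443)·(1260·5.77²/2) = 0.06836·2822·2.097e+04 = 4.046e+06 Pa.

ΔP ≈ 4.05×10^6 Pa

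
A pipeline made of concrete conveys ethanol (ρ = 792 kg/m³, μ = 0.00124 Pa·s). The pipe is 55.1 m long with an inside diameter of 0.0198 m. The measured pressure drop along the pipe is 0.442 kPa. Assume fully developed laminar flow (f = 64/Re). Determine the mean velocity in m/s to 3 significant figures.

For laminar flow, f = 64/Re with Re = ρVD/μ, so Darcy-Weisbach reduces to ΔP = 32μLV/D². Solving for V: V = ΔP·D²/(32μL) = 442·(0.0198)²/(32·0.00124·55.1) = 0.07926 m/s.
Check: Re = ρVD/μ = 792·0.07926·0.0198/0.00124 = 1002 < 2300, so the laminar assumption holds.

V ≈ 0.0793 m/s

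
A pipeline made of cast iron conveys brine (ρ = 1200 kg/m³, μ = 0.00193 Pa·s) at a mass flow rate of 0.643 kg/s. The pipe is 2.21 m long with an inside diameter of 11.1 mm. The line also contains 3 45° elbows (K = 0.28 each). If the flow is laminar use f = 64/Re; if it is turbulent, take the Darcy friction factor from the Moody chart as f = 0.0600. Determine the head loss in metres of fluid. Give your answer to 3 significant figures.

A = πD²/4 = π(0.0111)²/4 = 9.677e-05 m²; mean velocity V = ṁ/(ρA) = 0.643/(1200 · 9.677e-05) = 5.537 m/s.
Reynolds number Re = ρVD/μ = 1200 · 5.537 · 0.0111 / 0.00193 = 3.822e+04.
Re > 4000 → turbulent; use the Moody-chart value f = 0.0600.
Total minor-loss coefficient ΣK = 3·0.28 = 0.84.
ΔP = [f·L/D + ΣK]·(ρV²/2) = [0.06·2.21/0.0111 + 0.84]·(1200·5.537²/2) = [11.95 + 0.84]·1.84e+04 = 2.352e+05 Pa.
Head loss h_f = ΔP/(ρg) = 2.352e+05/(1200·9.81) = 20.0 m.

h_f ≈ 20.0 m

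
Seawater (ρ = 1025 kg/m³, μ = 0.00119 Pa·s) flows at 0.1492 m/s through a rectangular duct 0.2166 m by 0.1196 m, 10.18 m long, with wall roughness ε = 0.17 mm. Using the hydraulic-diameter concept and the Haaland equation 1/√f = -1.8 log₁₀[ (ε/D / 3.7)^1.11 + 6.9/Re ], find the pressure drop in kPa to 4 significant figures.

ΔP ≈ 0.02101 kPa

Hydraulic diameter D_h = 4A/P = 4·(0.2166·0.1196)/(2·(0.2166+0.1196)) = 0.1036/0.6724 = 0.1541 m.
Re = ρVD_h/μ = 1025·0.1492·0.1541/0.00119 = 1.98e+04.
ε/D_h = 0.00017/0.1541 = 0.0011; Haaland gives 1/√f = -1.8 log₁₀[0.000122+0.000348] = 5.989, so f = 0.02788.
ΔP = f(L/D_h)(ρV²/2) = 0.02788·10.18/0.1541·11.41 = 21.01 Pa.
ΔP = 0.02101 kPa.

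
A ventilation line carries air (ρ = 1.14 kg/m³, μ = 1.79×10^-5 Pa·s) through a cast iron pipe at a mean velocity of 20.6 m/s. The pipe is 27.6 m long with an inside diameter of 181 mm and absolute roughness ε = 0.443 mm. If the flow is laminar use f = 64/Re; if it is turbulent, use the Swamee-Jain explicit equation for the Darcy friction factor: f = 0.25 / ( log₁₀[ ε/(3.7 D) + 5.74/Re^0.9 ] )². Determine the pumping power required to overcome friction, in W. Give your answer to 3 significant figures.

P ≈ 500 W

Reynolds number Re = ρVD/μ = 1.14 · 20.6 · 0.181 / 1.79e-05 = 2.375e+05.
Re > 4000 → turbulent. Relative roughness ε/D = 0.000443/0.181 = 0.00245. Swamee-Jain: f = 0.25/(log₁₀[0.00245/3.7 + 5.74/2.375e+05^0.9])² = 0.25/(log₁₀[0.000661 + 8.33e-05])² = 0.25/(-3.128)² = 0.02555.
Darcy-Weisbach: ΔP = f(L/D)(ρV²/2) = 0.02555·(27.6/0.181)·(1.14·20.6²/2) = 0.02555·152.5·241.9 = 942.5 Pa.
Q = V·A = 20.6·0.02573 = 0.53 m³/s.
Pumping power P = QΔP = 0.53·942.5 = 499.5 W = 500 W.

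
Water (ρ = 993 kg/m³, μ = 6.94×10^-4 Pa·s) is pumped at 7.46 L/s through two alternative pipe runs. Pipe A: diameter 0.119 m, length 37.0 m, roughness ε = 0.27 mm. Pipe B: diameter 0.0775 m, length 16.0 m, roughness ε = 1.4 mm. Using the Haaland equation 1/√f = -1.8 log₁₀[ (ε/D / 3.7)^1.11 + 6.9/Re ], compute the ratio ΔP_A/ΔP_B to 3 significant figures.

ΔP_A/ΔP_B ≈ 0.147

Pipe A: V = Q/A = 0.00746/0.01112 = 0.6707 m/s; Re = 1.142e+05; ε/D = 0.00227; Haaland → f = 0.02551; ΔP_A = f(L/D)(ρV²/2) = 1771 Pa.
Pipe B: V = Q/A = 0.00746/0.004717 = 1.581 m/s; Re = 1.754e+05; ε/D = 0.0181; Haaland → f = 0.04712; ΔP_B = f(L/D)(ρV²/2) = 1.208e+04 Pa.
ΔP_A/ΔP_B = 1771/1.208e+04 = 0.147.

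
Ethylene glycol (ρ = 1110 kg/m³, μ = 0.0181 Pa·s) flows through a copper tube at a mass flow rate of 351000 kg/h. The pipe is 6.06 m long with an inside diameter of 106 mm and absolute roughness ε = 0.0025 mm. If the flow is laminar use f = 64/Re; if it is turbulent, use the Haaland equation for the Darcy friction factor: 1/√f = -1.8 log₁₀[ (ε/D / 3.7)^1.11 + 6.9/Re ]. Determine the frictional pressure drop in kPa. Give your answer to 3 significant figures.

ΔP ≈ 61.7 kPa

ṁ = 351000 kg/h = 351000/3600 = 97.5 kg/s.
A = πD²/4 = π(0.106)²/4 = 0.008825 m²; mean velocity V = ṁ/(ρA) = 97.5/(1110 · 0.008825) = 9.954 m/s.
Reynolds number Re = ρVD/μ = 1110 · 9.954 · 0.106 / 0.0181 = 6.47e+04.
Re > 4000 → turbulent. Relative roughness ε/D = 2.5e-06/0.106 = 2.36e-05. Haaland: 1/√f = -1.8 log₁₀[(2.36e-05/3.7)^1.11 + 6.9/6.47e+04] = -1.8 log₁₀[1.71e-06 + 0.000107] = 7.137, so f = 0.01963.
Darcy-Weisbach: ΔP = f(L/D)(ρV²/2) = 0.01963·(6.06/0.106)·(1110·9.954²/2) = 0.01963·57.17·5.499e+04 = 6.171e+04 Pa.
ΔP = 6.171e+04 Pa = 61.7 kPa.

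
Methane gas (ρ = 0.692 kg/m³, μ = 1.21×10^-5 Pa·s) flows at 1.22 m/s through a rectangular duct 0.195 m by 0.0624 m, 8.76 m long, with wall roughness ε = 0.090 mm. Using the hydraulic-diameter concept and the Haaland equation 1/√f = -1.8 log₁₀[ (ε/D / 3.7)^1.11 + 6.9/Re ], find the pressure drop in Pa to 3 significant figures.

ΔP ≈ 1.70 Pa

Hydraulic diameter D_h = 4A/P = 4·(0.195·0.0624)/(2·(0.195+0.0624)) = 0.04867/0.5148 = 0.09455 m.
Re = ρVD_h/μ = 0.692·1.22·0.09455/1.21e-05 = 6597.
ε/D_h = 9e-05/0.09455 = 0.000952; Haaland gives 1/√f = -1.8 log₁₀[0.000104+0.00105] = 5.291, so f = 0.03572.
ΔP = f(L/D_h)(ρV²/2) = 0.03572·8.76/0.09455·0.515 = 1.704 Pa.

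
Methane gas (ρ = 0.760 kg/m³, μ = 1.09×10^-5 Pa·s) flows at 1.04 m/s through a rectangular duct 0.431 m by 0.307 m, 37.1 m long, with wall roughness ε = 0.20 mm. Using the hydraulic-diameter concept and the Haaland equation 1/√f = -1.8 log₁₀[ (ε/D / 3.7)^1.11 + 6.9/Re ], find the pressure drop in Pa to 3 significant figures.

ΔP ≈ 1.08 Pa

Hydraulic diameter D_h = 4A/P = 4·(0.431·0.307)/(2·(0.431+0.307)) = 0.5293/1.476 = 0.3586 m.
Re = ρVD_h/μ = 0.76·1.04·0.3586/1.09e-05 = 2.6e+04.
ε/D_h = 0.0002/0.3586 = 0.000558; Haaland gives 1/√f = -1.8 log₁₀[5.73e-05+0.000265] = 6.284, so f = 0.02532.
ΔP = f(L/D_h)(ρV²/2) = 0.02532·37.1/0.3586·0.411 = 1.077 Pa.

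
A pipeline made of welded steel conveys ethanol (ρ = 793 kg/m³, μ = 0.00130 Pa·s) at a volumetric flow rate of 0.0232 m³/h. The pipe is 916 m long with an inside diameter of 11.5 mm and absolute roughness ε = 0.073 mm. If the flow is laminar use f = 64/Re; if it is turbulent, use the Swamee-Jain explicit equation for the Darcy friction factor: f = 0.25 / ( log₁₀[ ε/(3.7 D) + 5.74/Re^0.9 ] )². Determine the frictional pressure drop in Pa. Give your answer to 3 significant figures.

ΔP ≈ 17900 Pa

Q = 0.0232 m³/h = 0.0232/3600 = 6.444e-06 m³/s.
Cross-sectional area A = πD²/4 = π(0.0115)²/4 = 0.0001039 m²; mean velocity V = Q/A = 6.444e-06/0.0001039 = 0.06204 m/s.
Reynolds number Re = ρVD/μ = 793 · 0.06204 · 0.0115 / 0.0013 = 435.2.
Re < 2300 → laminar flow, so f = 64/Re = 64/435.2 = 0.147 (the turbulent correlation is not needed).
Darcy-Weisbach: ΔP = f(L/D)(ρV²/2) = 0.147·(916/0.0115)·(793·0.06204²/2) = 0.147·7.965e+04·1.526 = 1.788e+04 Pa.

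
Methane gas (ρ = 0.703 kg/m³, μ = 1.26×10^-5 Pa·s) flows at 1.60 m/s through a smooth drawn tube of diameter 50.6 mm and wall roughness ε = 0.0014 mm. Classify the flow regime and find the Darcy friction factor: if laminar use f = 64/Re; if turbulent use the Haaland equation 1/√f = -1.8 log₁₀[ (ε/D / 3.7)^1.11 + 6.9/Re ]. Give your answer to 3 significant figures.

f ≈ 0.0389

Re = ρVD/μ = 0.703·1.6·0.0506/1.26e-05 = 4517.
Re > 4000 → turbulent. ε/D = 1.4e-06/0.0506 = 2.77e-05; Haaland: 1/√f = -1.8 log₁₀[2.04e-06 + 0.00153] = 5.068, so f = 0.03894.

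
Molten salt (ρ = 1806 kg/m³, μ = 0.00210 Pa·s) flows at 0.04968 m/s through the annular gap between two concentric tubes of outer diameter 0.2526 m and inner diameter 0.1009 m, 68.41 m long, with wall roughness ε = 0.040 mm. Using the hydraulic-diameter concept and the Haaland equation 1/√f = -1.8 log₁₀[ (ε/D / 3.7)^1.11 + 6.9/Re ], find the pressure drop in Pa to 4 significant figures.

Hydraulic diameter D_h = 4A/P = D_o - D_i = 0.2526 - 0.1009 = 0.1517 m.
Re = ρVD_h/μ = 1806·0.04968·0.1517/0.0021 = 6481.
ε/D_h = 4e-05/0.1517 = 0.000264; Haaland gives 1/√f = -1.8 log₁₀[2.49e-05+0.00106] = 5.333, so f = 0.03516.
ΔP = f(L/D_h)(ρV²/2) = 0.03516·68.41/0.1517·2.229 = 35.34 Pa.

ΔP ≈ 35.34 Pa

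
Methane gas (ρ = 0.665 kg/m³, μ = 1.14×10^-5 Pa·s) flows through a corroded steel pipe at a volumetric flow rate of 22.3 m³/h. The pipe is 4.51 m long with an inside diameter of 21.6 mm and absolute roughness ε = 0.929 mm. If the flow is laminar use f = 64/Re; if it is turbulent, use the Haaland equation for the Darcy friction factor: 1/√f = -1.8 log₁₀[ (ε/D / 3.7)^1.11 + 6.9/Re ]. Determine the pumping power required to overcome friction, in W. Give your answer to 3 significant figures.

Q = 22.3 m³/h = 22.3/3600 = 0.006194 m³/s.
Cross-sectional area A = πD²/4 = π(0.0216)²/4 = 0.0003664 m²; mean velocity V = Q/A = 0.006194/0.0003664 = 16.9 m/s.
Reynolds number Re = ρVD/μ = 0.665 · 16.9 · 0.0216 / 1.14e-05 = 2.13e+04.
Re > 4000 → turbulent. Relative roughness ε/D = 0.000929/0.0216 = 0.043. Haaland: 1/√f = -1.8 log₁₀[(0.043/3.7)^1.11 + 6.9/2.13e+04] = -1.8 log₁₀[0.00712 + 0.000324] = 3.831, so f = 0.06815.
Darcy-Weisbach: ΔP = f(L/D)(ρV²/2) = 0.06815·(4.51/0.0216)·(0.665·16.9²/2) = 0.06815·208.8·95.02 = 1352 Pa.
Pumping power P = QΔP = 0.006194·1352 = 8.375 W = 8.38 W.

P ≈ 8.38 W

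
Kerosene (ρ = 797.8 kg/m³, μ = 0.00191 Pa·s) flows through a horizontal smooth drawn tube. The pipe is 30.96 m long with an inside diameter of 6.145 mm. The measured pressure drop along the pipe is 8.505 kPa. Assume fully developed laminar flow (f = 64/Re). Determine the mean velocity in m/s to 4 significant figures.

For laminar flow, f = 64/Re with Re = ρVD/μ, so Darcy-Weisbach reduces to ΔP = 32μLV/D². Solving for V: V = ΔP·D²/(32μL) = 8505·(0.006145)²/(32·0.00191·30.96) = 0.1697 m/s.
Check: Re = ρVD/μ = 797.8·0.1697·0.006145/0.00191 = 435.6 < 2300, so the laminar assumption holds.

V ≈ 0.1697 m/s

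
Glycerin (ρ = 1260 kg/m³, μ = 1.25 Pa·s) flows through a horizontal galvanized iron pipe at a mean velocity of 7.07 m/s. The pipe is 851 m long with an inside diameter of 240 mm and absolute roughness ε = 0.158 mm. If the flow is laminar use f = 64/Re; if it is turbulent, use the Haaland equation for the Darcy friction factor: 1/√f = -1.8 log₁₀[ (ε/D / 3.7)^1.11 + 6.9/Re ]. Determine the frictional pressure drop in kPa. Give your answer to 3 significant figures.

ΔP ≈ 4180 kPa

Reynolds number Re = ρVD/μ = 1260 · 7.07 · 0.24 / 1.25 = 1710.
Re < 2300 → laminar flow, so f = 64/Re = 64/1710 = 0.03742 (the turbulent correlation is not needed).
Darcy-Weisbach: ΔP = f(L/D)(ρV²/2) = 0.03742·(851/0.24)·(1260·7.07²/2) = 0.03742·3546·3.149e+04 = 4.178e+06 Pa.
ΔP = 4.178e+06 Pa = 4180 kPa.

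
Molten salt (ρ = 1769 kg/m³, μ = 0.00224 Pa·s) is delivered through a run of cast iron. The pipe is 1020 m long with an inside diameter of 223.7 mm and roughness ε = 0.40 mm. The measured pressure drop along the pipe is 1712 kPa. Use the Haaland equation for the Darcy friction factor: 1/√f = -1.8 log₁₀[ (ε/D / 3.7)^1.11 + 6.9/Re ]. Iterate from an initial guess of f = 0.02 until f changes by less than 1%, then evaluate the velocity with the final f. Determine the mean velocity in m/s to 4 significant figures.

Rearranging Darcy-Weisbach: V = √(2·ΔP·D/(f·L·ρ)). With ε/D = 0.0004/0.2237 = 0.00179, iterate starting from f = 0.02:
  f = 0.02 → V = √(2·1.712e+06·0.2237/(0.02·1020·1769)) = 4.607 m/s; Re = ρVD/μ = 8.139e+05; f → 0.023
  f = 0.023 → V = 4.296 m/s; Re = 7.59e+05; f → 0.02302
Converged (Δf/f < 1%). With the final f = 0.02302: V = √(2·1.712e+06·0.2237/(0.02302·1020·1769)) = 4.295 m/s.

V ≈ 4.295 m/s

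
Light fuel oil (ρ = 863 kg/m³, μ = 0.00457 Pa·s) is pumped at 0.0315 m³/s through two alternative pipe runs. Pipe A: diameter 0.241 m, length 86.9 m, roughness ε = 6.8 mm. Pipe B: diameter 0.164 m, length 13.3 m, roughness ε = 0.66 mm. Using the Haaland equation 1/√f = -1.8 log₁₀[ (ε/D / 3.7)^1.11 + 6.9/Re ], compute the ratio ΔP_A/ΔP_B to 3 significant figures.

ΔP_A/ΔP_B ≈ 1.77

Pipe A: V = Q/A = 0.0315/0.04562 = 0.6905 m/s; Re = 3.143e+04; ε/D = 0.0282; Haaland → f = 0.05686; ΔP_A = f(L/D)(ρV²/2) = 4219 Pa.
Pipe B: V = Q/A = 0.0315/0.02112 = 1.491 m/s; Re = 4.618e+04; ε/D = 0.00402; Haaland → f = 0.03055; ΔP_B = f(L/D)(ρV²/2) = 2377 Pa.
ΔP_A/ΔP_B = 4219/2377 = 1.77.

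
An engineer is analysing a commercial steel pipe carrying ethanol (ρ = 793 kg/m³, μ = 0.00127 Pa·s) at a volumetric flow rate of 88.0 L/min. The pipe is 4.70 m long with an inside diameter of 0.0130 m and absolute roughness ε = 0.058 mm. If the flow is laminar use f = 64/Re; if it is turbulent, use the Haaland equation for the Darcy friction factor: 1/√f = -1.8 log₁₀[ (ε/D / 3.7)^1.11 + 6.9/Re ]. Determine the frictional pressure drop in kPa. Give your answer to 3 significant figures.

ΔP ≈ 532 kPa

Q = 88.0 L/min = 88.0/60000 = 0.001467 m³/s.
Cross-sectional area A = πD²/4 = π(0.013)²/4 = 0.0001327 m²; mean velocity V = Q/A = 0.001467/0.0001327 = 11.05 m/s.
Reynolds number Re = ρVD/μ = 793 · 11.05 · 0.013 / 0.00127 = 8.969e+04.
Re > 4000 → turbulent. Relative roughness ε/D = 5.8e-05/0.013 = 0.00446. Haaland: 1/√f = -1.8 log₁₀[(0.00446/3.7)^1.11 + 6.9/8.969e+04] = -1.8 log₁₀[0.000576 + 7.69e-05] = 5.734, so f = 0.03042.
Darcy-Weisbach: ΔP = f(L/D)(ρV²/2) = 0.03042·(4.7/0.013)·(793·11.05²/2) = 0.03042·361.5·4.841e+04 = 5.324e+05 Pa.
ΔP = 5.324e+05 Pa = 532 kPa.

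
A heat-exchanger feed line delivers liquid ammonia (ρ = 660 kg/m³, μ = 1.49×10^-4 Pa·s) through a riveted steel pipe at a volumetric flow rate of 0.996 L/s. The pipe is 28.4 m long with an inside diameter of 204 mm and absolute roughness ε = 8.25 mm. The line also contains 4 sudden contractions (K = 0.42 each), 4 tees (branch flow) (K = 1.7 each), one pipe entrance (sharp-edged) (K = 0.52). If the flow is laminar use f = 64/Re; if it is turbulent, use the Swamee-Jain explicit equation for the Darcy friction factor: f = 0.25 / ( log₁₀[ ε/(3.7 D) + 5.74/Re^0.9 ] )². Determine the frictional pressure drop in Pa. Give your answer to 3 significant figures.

ΔP ≈ 5.59 Pa

Q = 0.996 L/s = 0.996/1000 = 0.000996 m³/s.
Cross-sectional area A = πD²/4 = π(0.204)²/4 = 0.03269 m²; mean velocity V = Q/A = 0.000996/0.03269 = 0.03047 m/s.
Reynolds number Re = ρVD/μ = 660 · 0.03047 · 0.204 / 0.000149 = 2.754e+04.
Re > 4000 → turbulent. Relative roughness ε/D = 0.00825/0.204 = 0.0404. Swamee-Jain: f = 0.25/(log₁₀[0.0404/3.7 + 5.74/2.754e+04^0.9])² = 0.25/(log₁₀[0.0109 + 0.000579])² = 0.25/(-1.939)² = 0.0665.
Total minor-loss coefficient ΣK = 4·0.42 + 4·1.7 + 1·0.52 = 9.
ΔP = [f·L/D + ΣK]·(ρV²/2) = [0.0665·28.4/0.204 + 9]·(660·0.03047²/2) = [9.258 + 9]·0.3064 = 5.595 Pa.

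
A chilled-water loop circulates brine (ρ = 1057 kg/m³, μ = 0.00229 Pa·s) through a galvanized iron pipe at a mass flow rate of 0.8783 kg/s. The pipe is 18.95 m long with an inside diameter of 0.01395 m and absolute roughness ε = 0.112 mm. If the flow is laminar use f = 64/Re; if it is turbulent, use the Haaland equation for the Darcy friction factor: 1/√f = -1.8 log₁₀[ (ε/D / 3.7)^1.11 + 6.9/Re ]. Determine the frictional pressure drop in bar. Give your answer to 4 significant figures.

A = πD²/4 = π(0.01395)²/4 = 0.0001528 m²; mean velocity V = ṁ/(ρA) = 0.8783/(1057 · 0.0001528) = 5.437 m/s.
Reynolds number Re = ρVD/μ = 1057 · 5.437 · 0.01395 / 0.00229 = 3.501e+04.
Re > 4000 → turbulent. Relative roughness ε/D = 0.000112/0.01395 = 0.00803. Haaland: 1/√f = -1.8 log₁₀[(0.00803/3.7)^1.11 + 6.9/3.501e+04] = -1.8 log₁₀[0.00111 + 0.000197] = 5.193, so f = 0.03707.
Darcy-Weisbach: ΔP = f(L/D)(ρV²/2) = 0.03707·(18.95/0.01395)·(1057·5.437²/2) = 0.03707·1358·1.562e+04 = 7.867e+05 Pa.
ΔP = 7.867e+05 Pa = 7.867 bar.

ΔP ≈ 7.867 bar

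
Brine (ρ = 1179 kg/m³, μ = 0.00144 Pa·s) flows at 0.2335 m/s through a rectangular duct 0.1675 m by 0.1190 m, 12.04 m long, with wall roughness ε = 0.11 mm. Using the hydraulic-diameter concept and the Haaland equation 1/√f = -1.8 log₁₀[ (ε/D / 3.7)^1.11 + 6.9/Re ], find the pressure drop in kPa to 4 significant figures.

Hydraulic diameter D_h = 4A/P = 4·(0.1675·0.119)/(2·(0.1675+0.119)) = 0.07973/0.573 = 0.1391 m.
Re = ρVD_h/μ = 1179·0.2335·0.1391/0.00144 = 2.66e+04.
ε/D_h = 0.00011/0.1391 = 0.000791; Haaland gives 1/√f = -1.8 log₁₀[8.43e-05+0.000259] = 6.235, so f = 0.02572.
ΔP = f(L/D_h)(ρV²/2) = 0.02572·12.04/0.1391·32.14 = 71.54 Pa.
ΔP = 0.07154 kPa.

ΔP ≈ 0.07154 kPa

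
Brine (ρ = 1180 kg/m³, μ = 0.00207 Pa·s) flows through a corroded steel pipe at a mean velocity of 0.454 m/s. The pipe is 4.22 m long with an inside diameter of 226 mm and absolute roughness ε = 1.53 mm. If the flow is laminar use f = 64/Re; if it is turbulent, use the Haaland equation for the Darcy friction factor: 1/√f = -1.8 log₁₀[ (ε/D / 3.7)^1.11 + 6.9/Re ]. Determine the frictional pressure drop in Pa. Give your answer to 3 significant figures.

ΔP ≈ 78.6 Pa

Reynolds number Re = ρVD/μ = 1180 · 0.454 · 0.226 / 0.00207 = 5.849e+04.
Re > 4000 → turbulent. Relative roughness ε/D = 0.00153/0.226 = 0.00677. Haaland: 1/√f = -1.8 log₁₀[(0.00677/3.7)^1.11 + 6.9/5.849e+04] = -1.8 log₁₀[0.000915 + 0.000118] = 5.375, so f = 0.03461.
Darcy-Weisbach: ΔP = f(L/D)(ρV²/2) = 0.03461·(4.22/0.226)·(1180·0.454²/2) = 0.03461·18.67·121.6 = 78.6 Pa.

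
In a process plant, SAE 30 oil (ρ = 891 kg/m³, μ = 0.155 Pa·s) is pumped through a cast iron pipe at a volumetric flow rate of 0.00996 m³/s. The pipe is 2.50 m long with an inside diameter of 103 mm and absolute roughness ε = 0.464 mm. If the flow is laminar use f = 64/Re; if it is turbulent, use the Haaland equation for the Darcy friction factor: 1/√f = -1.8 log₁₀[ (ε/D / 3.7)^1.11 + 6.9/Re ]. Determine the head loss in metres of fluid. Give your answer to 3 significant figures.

h_f ≈ 0.160 m

Cross-sectional area A = πD²/4 = π(0.103)²/4 = 0.008332 m²; mean velocity V = Q/A = 0.00996/0.008332 = 1.195 m/s.
Reynolds number Re = ρVD/μ = 891 · 1.195 · 0.103 / 0.155 = 707.7.
Re < 2300 → laminar flow, so f = 64/Re = 64/707.7 = 0.09043 (the turbulent correlation is not needed).
Darcy-Weisbach: ΔP = f(L/D)(ρV²/2) = 0.09043·(2.5/0.103)·(891·1.195²/2) = 0.09043·24.27·636.6 = 1397 Pa.
Head loss h_f = ΔP/(ρg) = 1397/(891·9.81) = 0.160 m.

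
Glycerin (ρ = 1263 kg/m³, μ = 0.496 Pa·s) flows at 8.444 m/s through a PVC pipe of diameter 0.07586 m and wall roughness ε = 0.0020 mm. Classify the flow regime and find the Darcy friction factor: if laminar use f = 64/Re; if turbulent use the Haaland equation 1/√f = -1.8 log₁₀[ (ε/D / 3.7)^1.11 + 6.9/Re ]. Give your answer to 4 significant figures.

Re = ρVD/μ = 1263·8.444·0.07586/0.496 = 1631.
Re < 2300 → laminar, so f = 64/Re = 0.03924 (roughness is irrelevant in laminar flow).

f ≈ 0.03924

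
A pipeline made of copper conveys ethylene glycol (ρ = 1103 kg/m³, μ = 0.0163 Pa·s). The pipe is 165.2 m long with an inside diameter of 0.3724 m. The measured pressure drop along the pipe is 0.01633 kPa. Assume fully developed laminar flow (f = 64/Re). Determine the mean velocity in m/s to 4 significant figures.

For laminar flow, f = 64/Re with Re = ρVD/μ, so Darcy-Weisbach reduces to ΔP = 32μLV/D². Solving for V: V = ΔP·D²/(32μL) = 16.33·(0.3724)²/(32·0.0163·165.2) = 0.02628 m/s.
Check: Re = ρVD/μ = 1103·0.02628·0.3724/0.0163 = 662.3 < 2300, so the laminar assumption holds.

V ≈ 0.02628 m/s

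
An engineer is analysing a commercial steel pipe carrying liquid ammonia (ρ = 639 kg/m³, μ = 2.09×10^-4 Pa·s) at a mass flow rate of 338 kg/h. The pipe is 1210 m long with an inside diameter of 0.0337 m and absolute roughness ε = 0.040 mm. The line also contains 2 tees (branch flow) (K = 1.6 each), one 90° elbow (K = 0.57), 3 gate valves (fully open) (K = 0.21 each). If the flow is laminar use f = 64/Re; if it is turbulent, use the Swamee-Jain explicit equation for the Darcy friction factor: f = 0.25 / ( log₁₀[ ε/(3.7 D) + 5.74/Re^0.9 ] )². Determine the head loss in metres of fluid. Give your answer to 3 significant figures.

h_f ≈ 1.47 m

ṁ = 338 kg/h = 338/3600 = 0.09389 kg/s.
A = πD²/4 = π(0.0337)²/4 = 0.000892 m²; mean velocity V = ṁ/(ρA) = 0.09389/(639 · 0.000892) = 0.1647 m/s.
Reynolds number Re = ρVD/μ = 639 · 0.1647 · 0.0337 / 0.000209 = 1.697e+04.
Re > 4000 → turbulent. Relative roughness ε/D = 4e-05/0.0337 = 0.00119. Swamee-Jain: f = 0.25/(log₁₀[0.00119/3.7 + 5.74/1.697e+04^0.9])² = 0.25/(log₁₀[0.000321 + 0.000896])² = 0.25/(-2.915)² = 0.02942.
Total minor-loss coefficient ΣK = 2·1.6 + 1·0.57 + 3·0.21 = 4.4.
ΔP = [f·L/D + ΣK]·(ρV²/2) = [0.02942·1210/0.0337 + 4.4]·(639·0.1647²/2) = [1056 + 4.4]·8.67 = 9197 Pa.
Head loss h_f = ΔP/(ρg) = 9197/(639·9.81) = 1.47 m.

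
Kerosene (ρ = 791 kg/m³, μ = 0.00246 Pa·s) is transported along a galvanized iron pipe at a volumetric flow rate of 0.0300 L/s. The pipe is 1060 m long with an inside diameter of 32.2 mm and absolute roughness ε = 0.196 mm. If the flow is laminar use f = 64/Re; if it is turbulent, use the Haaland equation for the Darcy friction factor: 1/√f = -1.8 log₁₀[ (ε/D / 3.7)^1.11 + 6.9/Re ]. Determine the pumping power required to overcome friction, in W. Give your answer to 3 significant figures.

Q = 0.0300 L/s = 0.0300/1000 = 3e-05 m³/s.
Cross-sectional area A = πD²/4 = π(0.0322)²/4 = 0.0008143 m²; mean velocity V = Q/A = 3e-05/0.0008143 = 0.03684 m/s.
Reynolds number Re = ρVD/μ = 791 · 0.03684 · 0.0322 / 0.00246 = 381.4.
Re < 2300 → laminar flow, so f = 64/Re = 64/381.4 = 0.1678 (the turbulent correlation is not needed).
Darcy-Weisbach: ΔP = f(L/D)(ρV²/2) = 0.1678·(1060/0.0322)·(791·0.03684²/2) = 0.1678·3.292e+04·0.5368 = 2965 Pa.
Pumping power P = QΔP = 3e-05·2965 = 0.08894 W = 0.0889 W.

P ≈ 0.0889 W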